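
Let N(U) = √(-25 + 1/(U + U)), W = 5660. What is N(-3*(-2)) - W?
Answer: -5660 + I*√897/6 ≈ -5660.0 + 4.9917*I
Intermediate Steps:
N(U) = √(-25 + 1/(2*U))
N(-3*(-2)) - W = √(-100 + 2/((-3*(-2))))/2 - 1*5660 = √(-100 + 2/6)/2 - 5660 = √(-100 + 2*(⅙))/2 - 5660 = √(-100 + ⅓)/2 - 5660 = √(-299/3)/2 - 5660 = (I*√897/3)/2 - 5660 = I*√897/6 - 5660 = -5660 + I*√897/6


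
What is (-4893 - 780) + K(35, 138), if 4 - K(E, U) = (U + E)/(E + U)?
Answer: -5670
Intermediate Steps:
K(E, U) = 3 (K(E, U) = 4 - (U + E)/(E + U) = 4 - (E + U)/(E + U) = 4 - 1*1 = 4 - 1 = 3)
(-4893 - 780) + K(35, 138) = (-4893 - 780) + 3 = -5673 + 3 = -5670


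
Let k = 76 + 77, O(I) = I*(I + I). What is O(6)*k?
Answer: 11016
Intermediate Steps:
O(I) = 2*I² (O(I) = I*(2*I) = 2*I²)
k = 153
O(6)*k = (2*6²)*153 = (2*36)*153 = 72*153 = 11016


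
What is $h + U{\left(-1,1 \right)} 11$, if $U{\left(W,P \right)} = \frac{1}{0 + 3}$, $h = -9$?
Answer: $- \frac{16}{3} \approx -5.3333$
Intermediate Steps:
$U{\left(W,P \right)} = \frac{1}{3}$
$h + U{\left(-1,1 \right)} 11 = -9 + \frac{1}{3} \cdot 11 = -9 + \frac{11}{3} = - \frac{16}{3}$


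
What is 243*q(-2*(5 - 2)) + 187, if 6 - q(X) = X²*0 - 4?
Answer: 2617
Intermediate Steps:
q(X) = 10 (q(X) = 6 - (X²*0 - 4) = 6 - (0 - 4) = 6 - 1*(-4) = 6 + 4 = 10)
243*q(-2*(5 - 2)) + 187 = 243*10 + 187 = 2430 + 187 = 2617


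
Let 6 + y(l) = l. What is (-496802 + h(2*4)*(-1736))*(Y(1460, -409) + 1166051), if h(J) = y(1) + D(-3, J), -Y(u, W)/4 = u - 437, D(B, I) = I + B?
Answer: -577263555118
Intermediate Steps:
y(l) = -6 + l
D(B, I) = B + I
Y(u, W) = 1748 - 4*u (Y(u, W) = -4*(u - 437) = -4*(-437 + u) = 1748 - 4*u)
h(J) = -8 + J (h(J) = (-6 + 1) + (-3 + J) = -5 + (-3 + J) = -8 + J)
(-496802 + h(2*4)*(-1736))*(Y(1460, -409) + 1166051) = (-496802 + (-8 + 2*4)*(-1736))*((1748 - 4*1460) + 1166051) = (-496802 + (-8 + 8)*(-1736))*((1748 - 5840) + 1166051) = (-496802 + 0*(-1736))*(-4092 + 1166051) = (-496802 + 0)*1161959 = -496802*1161959 = -577263555118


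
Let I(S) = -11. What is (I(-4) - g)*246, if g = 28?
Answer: -9594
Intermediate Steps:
(I(-4) - g)*246 = (-11 - 1*28)*246 = (-11 - 28)*246 = -39*246 = -9594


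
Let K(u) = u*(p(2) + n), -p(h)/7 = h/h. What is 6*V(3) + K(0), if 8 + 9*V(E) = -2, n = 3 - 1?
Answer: -20/3 ≈ -6.6667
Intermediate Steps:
n = 2
p(h) = -7 (p(h) = -7*h/h = -7*1 = -7)
V(E) = -10/9 (V(E) = -8/9 + (⅑)*(-2) = -8/9 - 2/9 = -10/9)
K(u) = -5*u (K(u) = u*(-7 + 2) = u*(-5) = -5*u)
6*V(3) + K(0) = 6*(-10/9) - 5*0 = -20/3 + 0 = -20/3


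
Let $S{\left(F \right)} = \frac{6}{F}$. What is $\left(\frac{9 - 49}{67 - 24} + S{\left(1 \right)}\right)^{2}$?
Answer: $\frac{47524}{1849} \approx 25.703$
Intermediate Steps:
$\left(\frac{9 - 49}{67 - 24} + S{\left(1 \right)}\right)^{2} = \left(\frac{9 - 49}{67 - 24} + \frac{6}{1}\right)^{2} = \left(- \frac{40}{43} + 6 \cdot 1\right)^{2} = \left(\left(-40\right) \frac{1}{43} + 6\right)^{2} = \left(- \frac{40}{43} + 6\right)^{2} = \left(\frac{218}{43}\right)^{2} = \frac{47524}{1849}$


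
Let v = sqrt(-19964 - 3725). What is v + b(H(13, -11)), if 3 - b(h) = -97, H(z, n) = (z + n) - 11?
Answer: 100 + I*sqrt(23689) ≈ 100.0 + 153.91*I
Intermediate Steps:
H(z, n) = -11 + n + z (H(z, n) = (n + z) - 11 = -11 + n + z)
b(h) = 100 (b(h) = 3 - 1*(-97) = 3 + 97 = 100)
v = I*sqrt(23689) (v = sqrt(-23689) = I*sqrt(23689) ≈ 153.91*I)
v + b(H(13, -11)) = I*sqrt(23689) + 100 = 100 + I*sqrt(23689)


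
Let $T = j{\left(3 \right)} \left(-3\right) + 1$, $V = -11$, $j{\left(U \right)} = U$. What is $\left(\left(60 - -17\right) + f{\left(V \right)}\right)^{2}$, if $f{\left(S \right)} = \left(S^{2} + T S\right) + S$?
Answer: $75625$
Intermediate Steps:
$T = -8$ ($T = 3 \left(-3\right) + 1 = -9 + 1 = -8$)
$f{\left(S \right)} = S^{2} - 7 S$ ($f{\left(S \right)} = \left(S^{2} - 8 S\right) + S = S^{2} - 7 S$)
$\left(\left(60 - -17\right) + f{\left(V \right)}\right)^{2} = \left(\left(60 - -17\right) - 11 \left(-7 - 11\right)\right)^{2} = \left(\left(60 + 17\right) - -198\right)^{2} = \left(77 + 198\right)^{2} = 275^{2} = 75625$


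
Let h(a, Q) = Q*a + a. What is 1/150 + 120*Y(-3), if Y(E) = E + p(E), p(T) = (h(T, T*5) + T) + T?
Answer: 594001/150 ≈ 3960.0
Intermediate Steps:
h(a, Q) = a + Q*a
p(T) = 2*T + T*(1 + 5*T) (p(T) = (T*(1 + T*5) + T) + T = (T*(1 + 5*T) + T) + T = (T + T*(1 + 5*T)) + T = 2*T + T*(1 + 5*T))
Y(E) = E + E*(3 + 5*E)
1/150 + 120*Y(-3) = 1/150 + 120*(-3*(4 + 5*(-3))) = 1/150 + 120*(-3*(4 - 15)) = 1/150 + 120*(-3*(-11)) = 1/150 + 120*33 = 1/150 + 3960 = 594001/150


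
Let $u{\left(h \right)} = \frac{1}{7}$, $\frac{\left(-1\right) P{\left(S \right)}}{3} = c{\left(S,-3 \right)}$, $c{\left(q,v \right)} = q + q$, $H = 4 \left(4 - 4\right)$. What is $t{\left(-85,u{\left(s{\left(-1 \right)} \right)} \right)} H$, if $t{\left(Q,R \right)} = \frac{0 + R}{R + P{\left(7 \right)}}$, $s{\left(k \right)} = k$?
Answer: $0$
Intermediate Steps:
$H = 0$ ($H = 4 \cdot 0 = 0$)
$c{\left(q,v \right)} = 2 q$
$P{\left(S \right)} = - 6 S$ ($P{\left(S \right)} = - 3 \cdot 2 S = - 6 S$)
$u{\left(h \right)} = \frac{1}{7}$
$t{\left(Q,R \right)} = \frac{R}{-42 + R}$ ($t{\left(Q,R \right)} = \frac{0 + R}{R - 42} = \frac{R}{R - 42} = \frac{R}{-42 + R}$)
$t{\left(-85,u{\left(s{\left(-1 \right)} \right)} \right)} H = \frac{1}{7 \left(-42 + \frac{1}{7}\right)} 0 = \frac{1}{7 \left(- \frac{293}{7}\right)} 0 = \frac{1}{7} \left(- \frac{7}{293}\right) 0 = \left(- \frac{1}{293}\right) 0 = 0$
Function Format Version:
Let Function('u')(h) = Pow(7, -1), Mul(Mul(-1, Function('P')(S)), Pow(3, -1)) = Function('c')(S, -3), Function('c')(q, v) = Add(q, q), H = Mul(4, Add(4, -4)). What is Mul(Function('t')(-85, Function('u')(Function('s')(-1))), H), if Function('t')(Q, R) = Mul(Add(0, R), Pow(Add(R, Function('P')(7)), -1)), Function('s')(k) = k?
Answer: 0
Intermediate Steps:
H = 0 (H = Mul(4, 0) = 0)
Function('c')(q, v) = Mul(2, q)
Function('P')(S) = Mul(-6, S) (Function('P')(S) = Mul(-3, Mul(2, S)) = Mul(-6, S))
Function('u')(h) = Rational(1, 7)
Function('t')(Q, R) = Mul(R, Pow(Add(-42, R), -1)) (Function('t')(Q, R) = Mul(Add(0, R), Pow(Add(R, Mul(-6, 7)), -1)) = Mul(R, Pow(Add(R, -42), -1)) = Mul(R, Pow(Add(-42, R), -1)))
Mul(Function('t')(-85, Function('u')(Function('s')(-1))), H) = Mul(Mul(Rational(1, 7), Pow(Add(-42, Rational(1, 7)), -1)), 0) = Mul(Mul(Rational(1, 7), Pow(Rational(-293, 7), -1)), 0) = Mul(Mul(Rational(1, 7), Rational(-7, 293)), 0) = Mul(Rational(-1, 293), 0) = 0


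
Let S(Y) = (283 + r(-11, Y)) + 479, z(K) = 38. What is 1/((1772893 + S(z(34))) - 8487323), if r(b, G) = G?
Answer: -1/6713630 ≈ -1.4895e-7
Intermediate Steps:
S(Y) = 762 + Y (S(Y) = (283 + Y) + 479 = 762 + Y)
1/((1772893 + S(z(34))) - 8487323) = 1/((1772893 + (762 + 38)) - 8487323) = 1/((1772893 + 800) - 8487323) = 1/(1773693 - 8487323) = 1/(-6713630) = -1/6713630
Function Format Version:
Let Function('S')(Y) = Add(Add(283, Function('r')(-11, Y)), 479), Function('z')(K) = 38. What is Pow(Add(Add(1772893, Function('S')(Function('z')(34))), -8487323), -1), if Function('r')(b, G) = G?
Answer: Rational(-1, 6713630) ≈ -1.4895e-7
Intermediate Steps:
Function('S')(Y) = Add(762, Y) (Function('S')(Y) = Add(Add(283, Y), 479) = Add(762, Y))
Pow(Add(Add(1772893, Function('S')(Function('z')(34))), -8487323), -1) = Pow(Add(Add(1772893, Add(762, 38)), -8487323), -1) = Pow(Add(Add(1772893, 800), -8487323), -1) = Pow(Add(1773693, -8487323), -1) = Pow(-6713630, -1) = Rational(-1, 6713630)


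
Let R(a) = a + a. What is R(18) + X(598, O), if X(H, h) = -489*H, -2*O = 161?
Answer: -292386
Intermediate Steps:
O = -161/2 (O = -1/2*161 = -161/2 ≈ -80.500)
R(a) = 2*a
R(18) + X(598, O) = 2*18 - 489*598 = 36 - 292422 = -292386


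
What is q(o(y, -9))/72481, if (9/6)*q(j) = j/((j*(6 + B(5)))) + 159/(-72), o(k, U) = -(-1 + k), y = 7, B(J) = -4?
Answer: -41/2609316 ≈ -1.5713e-5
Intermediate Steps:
o(k, U) = 1 - k
q(j) = -41/36 (q(j) = 2*(j/((j*(6 - 4))) + 159/(-72))/3 = 2*(j/((j*2)) + 159*(-1/72))/3 = 2*(j/((2*j)) - 53/24)/3 = 2*(j*(1/(2*j)) - 53/24)/3 = 2*(1/2 - 53/24)/3 = (2/3)*(-41/24) = -41/36)
q(o(y, -9))/72481 = -41/36/72481 = -41/36*1/72481 = -41/2609316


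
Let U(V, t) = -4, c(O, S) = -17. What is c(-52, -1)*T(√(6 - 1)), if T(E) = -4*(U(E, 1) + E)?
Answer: -272 + 68*√5 ≈ -119.95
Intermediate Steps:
T(E) = 16 - 4*E (T(E) = -4*(-4 + E) = 16 - 4*E)
c(-52, -1)*T(√(6 - 1)) = -17*(16 - 4*√(6 - 1)) = -17*(16 - 4*√5) = -272 + 68*√5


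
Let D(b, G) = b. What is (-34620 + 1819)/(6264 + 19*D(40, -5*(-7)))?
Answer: -32801/7024 ≈ -4.6698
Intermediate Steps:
(-34620 + 1819)/(6264 + 19*D(40, -5*(-7))) = (-34620 + 1819)/(6264 + 19*40) = -32801/(6264 + 760) = -32801/7024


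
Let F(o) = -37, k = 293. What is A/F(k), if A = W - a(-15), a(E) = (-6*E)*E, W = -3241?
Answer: 1891/37 ≈ 51.108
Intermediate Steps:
a(E) = -6*E²
A = -1891 (A = -3241 - (-6)*(-15)² = -3241 - (-6)*225 = -3241 - 1*(-1350) = -3241 + 1350 = -1891)
A/F(k) = -1891/(-37) = -1891*(-1/37) = 1891/37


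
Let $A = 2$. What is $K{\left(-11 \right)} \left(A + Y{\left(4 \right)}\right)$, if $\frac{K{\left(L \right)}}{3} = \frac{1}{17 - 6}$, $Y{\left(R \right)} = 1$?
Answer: $\frac{9}{11} \approx 0.81818$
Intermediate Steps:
$K{\left(L \right)} = \frac{3}{11}$ ($K{\left(L \right)} = \frac{3}{17 - 6} = \frac{3}{11}$)
$K{\left(-11 \right)} \left(A + Y{\left(4 \right)}\right) = \frac{3 \left(2 + 1\right)}{11} = \frac{3}{11} \cdot 3 = \frac{9}{11}$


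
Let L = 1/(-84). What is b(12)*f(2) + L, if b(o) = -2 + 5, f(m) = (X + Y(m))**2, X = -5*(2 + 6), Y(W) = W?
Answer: 363887/84 ≈ 4332.0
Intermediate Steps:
X = -40 (X = -5*8 = -40)
f(m) = (-40 + m)**2
b(o) = 3
L = -1/84 ≈ -0.011905
b(12)*f(2) + L = 3*(-40 + 2)**2 - 1/84 = 3*(-38)**2 - 1/84 = 3*1444 - 1/84 = 4332 - 1/84 = 363887/84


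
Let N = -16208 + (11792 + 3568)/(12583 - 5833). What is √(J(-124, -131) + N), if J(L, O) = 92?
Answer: 2*I*√906397/15 ≈ 126.94*I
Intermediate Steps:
N = -3646288/225 (N = -16208 + 15360/6750 = -16208 + 15360*(1/6750) = -16208 + 512/225 = -3646288/225 ≈ -16206.)
√(J(-124, -131) + N) = √(92 - 3646288/225) = √(-3625588/225) = 2*I*√906397/15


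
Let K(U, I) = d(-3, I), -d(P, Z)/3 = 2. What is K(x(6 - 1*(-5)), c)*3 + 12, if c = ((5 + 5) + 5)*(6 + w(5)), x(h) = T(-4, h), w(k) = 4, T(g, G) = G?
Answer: -6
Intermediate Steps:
d(P, Z) = -6 (d(P, Z) = -3*2 = -6)
x(h) = h
c = 150 (c = ((5 + 5) + 5)*(6 + 4) = (10 + 5)*10 = 15*10 = 150)
K(U, I) = -6
K(x(6 - 1*(-5)), c)*3 + 12 = -6*3 + 12 = -18 + 12 = -6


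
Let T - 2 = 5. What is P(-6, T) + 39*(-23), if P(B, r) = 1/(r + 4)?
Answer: -9866/11 ≈ -896.91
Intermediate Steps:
T = 7 (T = 2 + 5 = 7)
P(B, r) = 1/(4 + r)
P(-6, T) + 39*(-23) = 1/(4 + 7) + 39*(-23) = 1/11 - 897 = -9866/11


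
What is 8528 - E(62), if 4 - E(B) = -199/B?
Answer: 528289/62 ≈ 8520.8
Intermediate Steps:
E(B) = 4 + 199/B (E(B) = 4 - (-199)/B = 4 + 199/B)
8528 - E(62) = 8528 - (4 + 199/62) = 8528 - 1*447/62 = 8528 - 447/62 = 528289/62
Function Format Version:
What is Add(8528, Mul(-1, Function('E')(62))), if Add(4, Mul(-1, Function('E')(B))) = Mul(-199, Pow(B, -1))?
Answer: Rational(528289, 62) ≈ 8520.8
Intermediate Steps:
Function('E')(B) = Add(4, Mul(199, Pow(B, -1))) (Function('E')(B) = Add(4, Mul(-1, Mul(-199, Pow(B, -1)))) = Add(4, Mul(199, Pow(B, -1))))
Add(8528, Mul(-1, Function('E')(62))) = Add(8528, Mul(-1, Add(4, Mul(199, Pow(62, -1))))) = Add(8528, Mul(-1, Add(4, Mul(199, Rational(1, 62))))) = Add(8528, Mul(-1, Add(4, Rational(199, 62)))) = Add(8528, Mul(-1, Rational(447, 62))) = Add(8528, Rational(-447, 62)) = Rational(528289, 62)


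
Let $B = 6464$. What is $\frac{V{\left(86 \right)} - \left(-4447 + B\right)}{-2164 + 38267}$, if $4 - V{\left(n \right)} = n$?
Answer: $- \frac{2099}{36103} \approx -0.058139$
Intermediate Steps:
$V{\left(n \right)} = 4 - n$
$\frac{V{\left(86 \right)} - \left(-4447 + B\right)}{-2164 + 38267} = \frac{\left(4 - 86\right) + \left(4447 - 6464\right)}{-2164 + 38267} = \frac{\left(4 - 86\right) + \left(4447 - 6464\right)}{36103} = \left(-82 - 2017\right) \frac{1}{36103} = \left(-2099\right) \frac{1}{36103} = - \frac{2099}{36103}$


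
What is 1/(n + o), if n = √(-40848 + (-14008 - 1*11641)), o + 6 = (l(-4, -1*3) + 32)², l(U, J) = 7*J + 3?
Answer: 190/102597 - I*√66497/102597 ≈ 0.0018519 - 0.0025134*I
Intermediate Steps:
l(U, J) = 3 + 7*J
o = 190 (o = -6 + ((3 + 7*(-1*3)) + 32)² = -6 + ((3 + 7*(-3)) + 32)² = -6 + ((3 - 21) + 32)² = -6 + (-18 + 32)² = -6 + 14² = -6 + 196 = 190)
n = I*√66497 (n = √(-40848 + (-14008 - 11641)) = √(-40848 - 25649) = √(-66497) = I*√66497 ≈ 257.87*I)
1/(n + o) = 1/(I*√66497 + 190) = 1/(190 + I*√66497)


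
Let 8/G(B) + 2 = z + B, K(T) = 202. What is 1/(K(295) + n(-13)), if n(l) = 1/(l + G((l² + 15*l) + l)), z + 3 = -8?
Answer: 171/34529 ≈ 0.0049524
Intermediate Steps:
z = -11 (z = -3 - 8 = -11)
G(B) = 8/(-13 + B) (G(B) = 8/(-2 + (-11 + B)) = 8/(-13 + B))
n(l) = 1/(l + 8/(-13 + l² + 16*l)) (n(l) = 1/(l + 8/(-13 + ((l² + 15*l) + l))) = 1/(l + 8/(-13 + (l² + 16*l))) = 1/(l + 8/(-13 + l² + 16*l)))
1/(K(295) + n(-13)) = 1/(202 + (-13 - 13*(16 - 13))/(8 - 13*(-13 - 13*(16 - 13)))) = 1/(202 + (-13 - 13*3)/(8 - 13*(-13 - 13*3))) = 1/(202 + (-13 - 39)/(8 - 13*(-13 - 39))) = 1/(202 - 52/(8 - 13*(-52))) = 1/(202 - 52/(8 + 676)) = 1/(202 - 52/684) = 1/(202 + (1/684)*(-52)) = 1/(202 - 13/171) = 1/(34529/171) = 171/34529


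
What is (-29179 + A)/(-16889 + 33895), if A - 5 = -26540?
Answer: -27857/8503 ≈ -3.2761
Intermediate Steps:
A = -26535 (A = 5 - 26540 = -26535)
(-29179 + A)/(-16889 + 33895) = (-29179 - 26535)/(-16889 + 33895) = -55714/17006 = -55714*1/17006 = -27857/8503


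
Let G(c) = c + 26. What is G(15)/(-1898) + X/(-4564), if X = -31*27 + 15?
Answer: 171629/1082809 ≈ 0.15850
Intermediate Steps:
G(c) = 26 + c
X = -822 (X = -837 + 15 = -822)
G(15)/(-1898) + X/(-4564) = (26 + 15)/(-1898) - 822/(-4564) = 41*(-1/1898) - 822*(-1/4564) = -41/1898 + 411/2282 = 171629/1082809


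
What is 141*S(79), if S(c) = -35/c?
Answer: -4935/79 ≈ -62.468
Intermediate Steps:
141*S(79) = 141*(-35/79) = -4935/79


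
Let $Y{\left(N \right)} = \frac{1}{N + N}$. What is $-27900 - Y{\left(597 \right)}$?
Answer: $- \frac{33312601}{1194} \approx -27900.0$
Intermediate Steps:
$Y{\left(N \right)} = \frac{1}{2 N}$
$-27900 - Y{\left(597 \right)} = -27900 - \frac{1}{2 \cdot 597} = -27900 - \frac{1}{2} \cdot \frac{1}{597} = -27900 - \frac{1}{1194} = - \frac{33312601}{1194}$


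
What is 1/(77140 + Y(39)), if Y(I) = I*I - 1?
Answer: 1/78660 ≈ 1.2713e-5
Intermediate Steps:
Y(I) = -1 + I**2 (Y(I) = I**2 - 1 = -1 + I**2)
1/(77140 + Y(39)) = 1/(77140 + (-1 + 39**2)) = 1/(77140 + (-1 + 1521)) = 1/(77140 + 1520) = 1/78660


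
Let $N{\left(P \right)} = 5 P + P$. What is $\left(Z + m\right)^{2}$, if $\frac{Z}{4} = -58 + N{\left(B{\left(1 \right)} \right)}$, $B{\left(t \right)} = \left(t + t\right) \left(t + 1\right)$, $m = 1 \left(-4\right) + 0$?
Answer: $19600$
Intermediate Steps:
$m = -4$ ($m = -4 + 0 = -4$)
$B{\left(t \right)} = 2 t \left(1 + t\right)$
$N{\left(P \right)} = 6 P$
$Z = -136$ ($Z = 4 \left(-58 + 6 \cdot 2 \cdot 1 \left(1 + 1\right)\right) = 4 \left(-58 + 6 \cdot 2 \cdot 1 \cdot 2\right) = 4 \left(-58 + 6 \cdot 4\right) = 4 \left(-58 + 24\right) = 4 \left(-34\right) = -136$)
$\left(Z + m\right)^{2} = \left(-136 - 4\right)^{2} = \left(-140\right)^{2} = 19600$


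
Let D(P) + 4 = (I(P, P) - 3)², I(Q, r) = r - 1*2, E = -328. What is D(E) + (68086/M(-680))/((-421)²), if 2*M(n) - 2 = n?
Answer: 6662491780529/60084699 ≈ 1.1089e+5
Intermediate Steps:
M(n) = 1 + n/2
I(Q, r) = -2 + r (I(Q, r) = r - 2 = -2 + r)
D(P) = -4 + (-5 + P)² (D(P) = -4 + ((-2 + P) - 3)² = -4 + (-5 + P)²)
D(E) + (68086/M(-680))/((-421)²) = (-4 + (-5 - 328)²) + (68086/(1 + (½)*(-680)))/((-421)²) = (-4 + (-333)²) + (68086/(1 - 340))/177241 = (-4 + 110889) + (68086/(-339))*(1/177241) = 110885 + (68086*(-1/339))*(1/177241) = 110885 - 68086/339*1/177241 = 110885 - 68086/60084699 = 6662491780529/60084699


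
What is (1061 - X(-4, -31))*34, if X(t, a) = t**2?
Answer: 35530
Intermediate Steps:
(1061 - X(-4, -31))*34 = (1061 - 1*(-4)**2)*34 = (1061 - 1*16)*34 = (1061 - 16)*34 = 1045*34 = 35530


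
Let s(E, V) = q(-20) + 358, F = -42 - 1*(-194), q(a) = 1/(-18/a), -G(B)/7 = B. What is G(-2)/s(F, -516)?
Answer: 63/1616 ≈ 0.038985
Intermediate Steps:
G(B) = -7*B
q(a) = -a/18
F = 152 (F = -42 + 194 = 152)
s(E, V) = 3232/9 (s(E, V) = -1/18*(-20) + 358 = 10/9 + 358 = 3232/9)
G(-2)/s(F, -516) = (-7*(-2))/(3232/9) = 14*(9/3232) = 63/1616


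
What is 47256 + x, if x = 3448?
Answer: 50704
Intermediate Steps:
47256 + x = 47256 + 3448 = 50704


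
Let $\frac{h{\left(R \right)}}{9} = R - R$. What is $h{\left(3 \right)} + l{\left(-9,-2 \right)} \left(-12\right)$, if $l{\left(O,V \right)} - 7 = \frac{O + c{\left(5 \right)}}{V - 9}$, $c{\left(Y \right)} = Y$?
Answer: $- \frac{972}{11} \approx -88.364$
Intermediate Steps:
$h{\left(R \right)} = 0$ ($h{\left(R \right)} = 9 \left(R - R\right) = 9 \cdot 0 = 0$)
$l{\left(O,V \right)} = 7 + \frac{5 + O}{-9 + V}$ ($l{\left(O,V \right)} = 7 + \frac{O + 5}{V - 9} = 7 + \frac{5 + O}{-9 + V}$)
$h{\left(3 \right)} + l{\left(-9,-2 \right)} \left(-12\right) = 0 + \frac{-58 - 9 + 7 \left(-2\right)}{-9 - 2} \left(-12\right) = 0 + \frac{-58 - 9 - 14}{-11} \left(-12\right) = 0 + \left(- \frac{1}{11}\right) \left(-81\right) \left(-12\right) = 0 + \frac{81}{11} \left(-12\right) = 0 - \frac{972}{11} = - \frac{972}{11}$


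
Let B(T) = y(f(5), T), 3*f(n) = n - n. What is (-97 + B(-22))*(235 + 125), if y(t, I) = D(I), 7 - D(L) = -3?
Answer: -31320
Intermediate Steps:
f(n) = 0 (f(n) = (n - n)/3 = (1/3)*0 = 0)
D(L) = 10 (D(L) = 7 - 1*(-3) = 7 + 3 = 10)
y(t, I) = 10
B(T) = 10
(-97 + B(-22))*(235 + 125) = (-97 + 10)*(235 + 125) = -87*360 = -31320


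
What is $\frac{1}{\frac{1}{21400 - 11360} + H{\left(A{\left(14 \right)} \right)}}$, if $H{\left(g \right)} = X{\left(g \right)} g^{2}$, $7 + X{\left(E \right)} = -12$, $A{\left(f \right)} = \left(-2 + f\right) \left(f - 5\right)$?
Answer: $- \frac{10040}{2225024639} \approx -4.5123 \cdot 10^{-6}$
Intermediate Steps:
$A{\left(f \right)} = \left(-5 + f\right) \left(-2 + f\right)$ ($A{\left(f \right)} = \left(-2 + f\right) \left(-5 + f\right) = \left(-5 + f\right) \left(-2 + f\right)$)
$X{\left(E \right)} = -19$ ($X{\left(E \right)} = -7 - 12 = -19$)
$H{\left(g \right)} = - 19 g^{2}$
$\frac{1}{\frac{1}{21400 - 11360} + H{\left(A{\left(14 \right)} \right)}} = \frac{1}{\frac{1}{21400 - 11360} - 19 \left(10 + 14^{2} - 98\right)^{2}} = \frac{1}{\frac{1}{10040} - 19 \left(10 + 196 - 98\right)^{2}} = \frac{1}{\frac{1}{10040} - 19 \cdot 108^{2}} = \frac{1}{\frac{1}{10040} - 221616} = \frac{1}{- \frac{2225024639}{10040}} = - \frac{10040}{2225024639}$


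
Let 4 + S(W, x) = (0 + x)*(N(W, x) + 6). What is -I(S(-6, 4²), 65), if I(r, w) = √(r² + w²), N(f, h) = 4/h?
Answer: -√13441 ≈ -115.94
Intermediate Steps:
S(W, x) = -4 + x*(6 + 4/x) (S(W, x) = -4 + (0 + x)*(4/x + 6) = -4 + x*(6 + 4/x))
-I(S(-6, 4²), 65) = -√((6*4²)² + 65²) = -√((6*16)² + 4225) = -√(96² + 4225) = -√(9216 + 4225) = -√13441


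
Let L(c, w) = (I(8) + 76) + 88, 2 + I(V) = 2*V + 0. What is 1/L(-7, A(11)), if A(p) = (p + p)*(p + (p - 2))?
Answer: 1/178 ≈ 0.0056180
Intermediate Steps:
I(V) = -2 + 2*V (I(V) = -2 + (2*V + 0) = -2 + 2*V)
A(p) = 2*p*(-2 + 2*p) (A(p) = (2*p)*(p + (-2 + p)) = (2*p)*(-2 + 2*p) = 2*p*(-2 + 2*p))
L(c, w) = 178 (L(c, w) = ((-2 + 2*8) + 76) + 88 = ((-2 + 16) + 76) + 88 = (14 + 76) + 88 = 90 + 88 = 178)
1/L(-7, A(11)) = 1/178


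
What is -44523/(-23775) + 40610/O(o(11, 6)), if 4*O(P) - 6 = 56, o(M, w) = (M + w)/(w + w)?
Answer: 20778341/7925 ≈ 2621.9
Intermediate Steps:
o(M, w) = (M + w)/(2*w) (o(M, w) = (M + w)/((2*w)) = (M + w)*(1/(2*w)) = (M + w)/(2*w))
O(P) = 31/2 (O(P) = 3/2 + (1/4)*56 = 3/2 + 14 = 31/2)
-44523/(-23775) + 40610/O(o(11, 6)) = -44523/(-23775) + 40610/(31/2) = -44523*(-1/23775) + 40610*(2/31) = 14841/7925 + 2620 = 20778341/7925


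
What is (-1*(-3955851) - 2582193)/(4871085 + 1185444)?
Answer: 457886/2018843 ≈ 0.22681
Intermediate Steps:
(-1*(-3955851) - 2582193)/(4871085 + 1185444) = (3955851 - 2582193)/6056529 = 1373658*(1/6056529) = 457886/2018843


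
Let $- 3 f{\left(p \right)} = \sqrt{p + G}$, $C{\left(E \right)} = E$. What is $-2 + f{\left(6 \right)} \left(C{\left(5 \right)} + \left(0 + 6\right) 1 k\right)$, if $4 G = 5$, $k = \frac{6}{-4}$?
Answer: $-2 + \frac{2 \sqrt{29}}{3} \approx 1.5901$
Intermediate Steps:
$k = - \frac{3}{2}$ ($k = 6 \left(- \frac{1}{4}\right) = - \frac{3}{2} \approx -1.5$)
$G = \frac{5}{4}$ ($G = \frac{1}{4} \cdot 5 = \frac{5}{4} \approx 1.25$)
$f{\left(p \right)} = - \frac{\sqrt{\frac{5}{4} + p}}{3}$ ($f{\left(p \right)} = - \frac{\sqrt{p + \frac{5}{4}}}{3} = - \frac{\sqrt{\frac{5}{4} + p}}{3}$)
$-2 + f{\left(6 \right)} \left(C{\left(5 \right)} + \left(0 + 6\right) 1 k\right) = -2 + - \frac{\sqrt{5 + 4 \cdot 6}}{6} \left(5 + \left(0 + 6\right) 1 \left(- \frac{3}{2}\right)\right) = -2 + - \frac{\sqrt{5 + 24}}{6} \left(5 + 6 \cdot 1 \left(- \frac{3}{2}\right)\right) = -2 + - \frac{\sqrt{29}}{6} \left(5 + 6 \left(- \frac{3}{2}\right)\right) = -2 + - \frac{\sqrt{29}}{6} \left(5 - 9\right) = -2 + - \frac{\sqrt{29}}{6} \left(-4\right) = -2 + \frac{2 \sqrt{29}}{3}$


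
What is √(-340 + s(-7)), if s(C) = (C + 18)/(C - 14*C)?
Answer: I*√2814539/91 ≈ 18.436*I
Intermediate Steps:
s(C) = -(18 + C)/(13*C) (s(C) = (18 + C)/((-13*C)) = (18 + C)*(-1/(13*C)) = -(18 + C)/(13*C))
√(-340 + s(-7)) = √(-340 + (1/13)*(-18 - 1*(-7))/(-7)) = √(-340 + (1/13)*(-⅐)*(-18 + 7)) = √(-340 + (1/13)*(-⅐)*(-11)) = √(-340 + 11/91) = √(-30929/91) = I*√2814539/91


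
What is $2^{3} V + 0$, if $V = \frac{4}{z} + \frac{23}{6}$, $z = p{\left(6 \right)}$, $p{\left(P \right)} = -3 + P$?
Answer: $\frac{124}{3} \approx 41.333$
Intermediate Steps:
$z = 3$ ($z = -3 + 6 = 3$)
$V = \frac{31}{6}$ ($V = \frac{4}{3} + \frac{23}{6} = \frac{31}{6} \approx 5.1667$)
$2^{3} V + 0 = 2^{3} \cdot \frac{31}{6} + 0 = 8 \cdot \frac{31}{6} + 0 = \frac{124}{3} + 0 = \frac{124}{3}$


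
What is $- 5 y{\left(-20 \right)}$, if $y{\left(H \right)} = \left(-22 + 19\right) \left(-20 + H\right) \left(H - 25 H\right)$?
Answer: $-288000$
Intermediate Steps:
$y{\left(H \right)} = - 24 H \left(60 - 3 H\right)$ ($y{\left(H \right)} = - 3 \left(-20 + H\right) \left(- 24 H\right) = \left(60 - 3 H\right) \left(- 24 H\right) = - 24 H \left(60 - 3 H\right)$)
$- 5 y{\left(-20 \right)} = - 5 \cdot 72 \left(-20\right) \left(-20 - 20\right) = - 5 \cdot 72 \left(-20\right) \left(-40\right) = \left(-5\right) 57600 = -288000$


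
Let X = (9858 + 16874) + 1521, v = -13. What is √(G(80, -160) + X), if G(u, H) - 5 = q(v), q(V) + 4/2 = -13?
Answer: √28243 ≈ 168.06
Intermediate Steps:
q(V) = -15 (q(V) = -2 - 13 = -15)
G(u, H) = -10 (G(u, H) = 5 - 15 = -10)
X = 28253 (X = 26732 + 1521 = 28253)
√(G(80, -160) + X) = √(-10 + 28253) = √28243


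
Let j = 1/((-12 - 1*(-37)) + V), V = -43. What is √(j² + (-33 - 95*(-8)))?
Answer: √235549/18 ≈ 26.963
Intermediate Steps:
j = -1/18 (j = 1/((-12 - 1*(-37)) - 43) = 1/((-12 + 37) - 43) = 1/(25 - 43) = 1/(-18) = -1/18 ≈ -0.055556)
√(j² + (-33 - 95*(-8))) = √((-1/18)² + (-33 - 95*(-8))) = √(1/324 + (-33 + 760)) = √(1/324 + 727) = √(235549/324) = √235549/18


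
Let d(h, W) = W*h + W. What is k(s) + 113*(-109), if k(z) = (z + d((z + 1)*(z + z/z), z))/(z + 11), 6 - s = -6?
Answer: -281239/23 ≈ -12228.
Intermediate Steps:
s = 12 (s = 6 - 1*(-6) = 6 + 6 = 12)
d(h, W) = W + W*h
k(z) = (z + z*(1 + (1 + z)²))/(11 + z) (k(z) = (z + z*(1 + (z + 1)*(z + z/z)))/(z + 11) = (z + z*(1 + (1 + z)*(z + 1)))/(11 + z) = (z + z*(1 + (1 + z)*(1 + z)))/(11 + z) = (z + z*(1 + (1 + z)²))/(11 + z))
k(s) + 113*(-109) = 12*(3 + 12² + 2*12)/(11 + 12) + 113*(-109) = 12*(3 + 144 + 24)/23 - 12317 = 12*(1/23)*171 - 12317 = 2052/23 - 12317 = -281239/23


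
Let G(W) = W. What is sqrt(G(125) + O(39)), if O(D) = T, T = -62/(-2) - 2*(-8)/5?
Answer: 2*sqrt(995)/5 ≈ 12.617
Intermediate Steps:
T = 171/5 (T = -62*(-1/2) + 16*(1/5) = 31 + 16/5 = 171/5 ≈ 34.200)
O(D) = 171/5
sqrt(G(125) + O(39)) = sqrt(125 + 171/5) = sqrt(796/5) = 2*sqrt(995)/5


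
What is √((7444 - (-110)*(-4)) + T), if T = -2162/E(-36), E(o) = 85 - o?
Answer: √845322/11 ≈ 83.583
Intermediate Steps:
T = -2162/121 (T = -2162/(85 - 1*(-36)) = -2162/(85 + 36) = -2162/121 ≈ -17.868)
√((7444 - (-110)*(-4)) + T) = √((7444 - (-110)*(-4)) - 2162/121) = √((7444 - 1*440) - 2162/121) = √((7444 - 440) - 2162/121) = √(7004 - 2162/121) = √(845322/121) = √845322/11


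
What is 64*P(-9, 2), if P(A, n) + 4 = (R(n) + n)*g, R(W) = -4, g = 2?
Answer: -512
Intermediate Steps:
P(A, n) = -12 + 2*n (P(A, n) = -4 + (-4 + n)*2 = -4 + (-8 + 2*n) = -12 + 2*n)
64*P(-9, 2) = 64*(-12 + 2*2) = 64*(-12 + 4) = 64*(-8) = -512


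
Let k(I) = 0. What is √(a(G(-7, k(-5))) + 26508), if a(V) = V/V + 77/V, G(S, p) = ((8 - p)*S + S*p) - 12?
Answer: √30643095/34 ≈ 162.81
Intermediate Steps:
G(S, p) = -12 + S*p + S*(8 - p) (G(S, p) = (S*(8 - p) + S*p) - 12 = (S*p + S*(8 - p)) - 12 = -12 + S*p + S*(8 - p))
a(V) = 1 + 77/V
√(a(G(-7, k(-5))) + 26508) = √((77 + (-12 + 8*(-7)))/(-12 + 8*(-7)) + 26508) = √((77 + (-12 - 56))/(-12 - 56) + 26508) = √((77 - 68)/(-68) + 26508) = √(-1/68*9 + 26508) = √(-9/68 + 26508) = √(1802535/68) = √30643095/34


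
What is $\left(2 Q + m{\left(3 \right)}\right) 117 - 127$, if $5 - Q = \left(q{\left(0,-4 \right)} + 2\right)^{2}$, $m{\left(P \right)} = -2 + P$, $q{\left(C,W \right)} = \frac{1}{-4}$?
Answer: $\frac{3547}{8} \approx 443.38$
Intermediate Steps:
$q{\left(C,W \right)} = - \frac{1}{4}$
$Q = \frac{31}{16}$ ($Q = 5 - \left(- \frac{1}{4} + 2\right)^{2} = 5 - \left(\frac{7}{4}\right)^{2} = 5 - \frac{49}{16} = \frac{31}{16} \approx 1.9375$)
$\left(2 Q + m{\left(3 \right)}\right) 117 - 127 = \left(2 \cdot \frac{31}{16} + \left(-2 + 3\right)\right) 117 - 127 = \left(\frac{31}{8} + 1\right) 117 - 127 = \frac{39}{8} \cdot 117 - 127 = \frac{4563}{8} - 127 = \frac{3547}{8}$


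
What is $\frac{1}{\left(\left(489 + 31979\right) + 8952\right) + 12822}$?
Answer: $\frac{1}{54242} \approx 1.8436 \cdot 10^{-5}$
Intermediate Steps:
$\frac{1}{\left(\left(489 + 31979\right) + 8952\right) + 12822} = \frac{1}{\left(32468 + 8952\right) + 12822} = \frac{1}{41420 + 12822} = \frac{1}{54242}$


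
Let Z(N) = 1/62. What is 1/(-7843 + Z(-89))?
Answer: -62/486265 ≈ -0.00012750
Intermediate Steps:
Z(N) = 1/62
1/(-7843 + Z(-89)) = 1/(-7843 + 1/62) = 1/(-486265/62) = -62/486265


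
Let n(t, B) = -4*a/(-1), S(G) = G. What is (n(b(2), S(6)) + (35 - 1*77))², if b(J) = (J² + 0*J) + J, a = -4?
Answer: 3364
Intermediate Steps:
b(J) = J + J² (b(J) = (J² + 0) + J = J² + J = J + J²)
n(t, B) = -16 (n(t, B) = -(-16)/(-1) = -(-16)*(-1) = -4*4 = -16)
(n(b(2), S(6)) + (35 - 1*77))² = (-16 + (35 - 1*77))² = (-16 + (35 - 77))² = (-16 - 42)² = (-58)² = 3364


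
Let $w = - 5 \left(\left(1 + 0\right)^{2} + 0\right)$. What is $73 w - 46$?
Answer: $-411$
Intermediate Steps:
$w = -5$ ($w = - 5 \left(1^{2} + 0\right) = - 5 \left(1 + 0\right) = \left(-5\right) 1 = -5$)
$73 w - 46 = 73 \left(-5\right) - 46 = -365 - 46 = -411$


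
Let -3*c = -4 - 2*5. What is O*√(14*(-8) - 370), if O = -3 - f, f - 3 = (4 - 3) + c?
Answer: -35*I*√482/3 ≈ -256.14*I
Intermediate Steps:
c = 14/3 (c = -(-4 - 2*5)/3 = -(-4 - 10)/3 = -⅓*(-14) = 14/3 ≈ 4.6667)
f = 26/3 (f = 3 + ((4 - 3) + 14/3) = 3 + (1 + 14/3) = 3 + 17/3 = 26/3 ≈ 8.6667)
O = -35/3 (O = -3 - 1*26/3 = -3 - 26/3 = -35/3 ≈ -11.667)
O*√(14*(-8) - 370) = -35*√(14*(-8) - 370)/3 = -35*√(-112 - 370)/3 = -35*I*√482/3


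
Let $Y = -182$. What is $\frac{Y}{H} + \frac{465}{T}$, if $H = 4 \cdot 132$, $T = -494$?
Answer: $- \frac{83857}{65208} \approx -1.286$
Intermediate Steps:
$H = 528$
$\frac{Y}{H} + \frac{465}{T} = - \frac{182}{528} + \frac{465}{-494} = \left(-182\right) \frac{1}{528} + 465 \left(- \frac{1}{494}\right) = - \frac{91}{264} - \frac{465}{494} = - \frac{83857}{65208}$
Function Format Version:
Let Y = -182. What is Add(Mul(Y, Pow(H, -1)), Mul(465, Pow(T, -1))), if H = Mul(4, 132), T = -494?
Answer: Rational(-83857, 65208) ≈ -1.2860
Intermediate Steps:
H = 528
Add(Mul(Y, Pow(H, -1)), Mul(465, Pow(T, -1))) = Add(Mul(-182, Pow(528, -1)), Mul(465, Pow(-494, -1))) = Add(Mul(-182, Rational(1, 528)), Mul(465, Rational(-1, 494))) = Add(Rational(-91, 264), Rational(-465, 494)) = Rational(-83857, 65208)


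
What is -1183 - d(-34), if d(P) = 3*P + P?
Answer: -1047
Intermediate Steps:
d(P) = 4*P
-1183 - d(-34) = -1183 - 4*(-34) = -1183 - 1*(-136) = -1183 + 136 = -1047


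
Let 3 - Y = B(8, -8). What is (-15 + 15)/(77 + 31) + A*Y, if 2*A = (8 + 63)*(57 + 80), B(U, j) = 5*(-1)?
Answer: 38908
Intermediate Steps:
B(U, j) = -5
A = 9727/2 (A = ((8 + 63)*(57 + 80))/2 = (71*137)/2 = (½)*9727 = 9727/2 ≈ 4863.5)
Y = 8 (Y = 3 - 1*(-5) = 3 + 5 = 8)
(-15 + 15)/(77 + 31) + A*Y = (-15 + 15)/(77 + 31) + (9727/2)*8 = 0/108 + 38908 = 0*(1/108) + 38908 = 0 + 38908 = 38908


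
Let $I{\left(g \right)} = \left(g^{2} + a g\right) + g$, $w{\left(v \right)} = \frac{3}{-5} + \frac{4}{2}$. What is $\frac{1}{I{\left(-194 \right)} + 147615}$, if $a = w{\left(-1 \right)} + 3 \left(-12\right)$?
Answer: $\frac{5}{958847} \approx 5.2146 \cdot 10^{-6}$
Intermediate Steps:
$w{\left(v \right)} = \frac{7}{5}$ ($w{\left(v \right)} = 3 \left(- \frac{1}{5}\right) + 4 \cdot \frac{1}{2} = - \frac{3}{5} + 2 = \frac{7}{5}$)
$a = - \frac{173}{5}$ ($a = \frac{7}{5} + 3 \left(-12\right) = \frac{7}{5} - 36 = - \frac{173}{5} \approx -34.6$)
$I{\left(g \right)} = g^{2} - \frac{168 g}{5}$ ($I{\left(g \right)} = \left(g^{2} - \frac{173 g}{5}\right) + g = g^{2} - \frac{168 g}{5}$)
$\frac{1}{I{\left(-194 \right)} + 147615} = \frac{1}{\frac{1}{5} \left(-194\right) \left(-168 + 5 \left(-194\right)\right) + 147615} = \frac{1}{\frac{1}{5} \left(-194\right) \left(-168 - 970\right) + 147615} = \frac{1}{\frac{1}{5} \left(-194\right) \left(-1138\right) + 147615} = \frac{1}{\frac{220772}{5} + 147615} = \frac{1}{\frac{958847}{5}} = \frac{5}{958847}$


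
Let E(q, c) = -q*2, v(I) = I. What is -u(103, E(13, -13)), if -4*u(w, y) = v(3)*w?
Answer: 309/4 ≈ 77.250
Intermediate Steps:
E(q, c) = -2*q
u(w, y) = -3*w/4
-u(103, E(13, -13)) = -(-3)*103/4 = -1*(-309/4) = 309/4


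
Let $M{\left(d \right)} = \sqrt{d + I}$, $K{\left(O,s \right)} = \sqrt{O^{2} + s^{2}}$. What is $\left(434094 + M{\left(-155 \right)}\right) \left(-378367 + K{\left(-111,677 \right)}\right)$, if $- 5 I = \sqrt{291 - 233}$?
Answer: $- \frac{\left(378367 - 5 \sqrt{18826}\right) \left(2170470 + i \sqrt{3875 + 5 \sqrt{58}}\right)}{5} \approx -1.6395 \cdot 10^{11} - 4.7251 \cdot 10^{6} i$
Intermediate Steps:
$I = - \frac{\sqrt{58}}{5}$ ($I = - \frac{\sqrt{291 - 233}}{5} = - \frac{\sqrt{58}}{5} \approx -1.5232$)
$M{\left(d \right)} = \sqrt{d - \frac{\sqrt{58}}{5}}$
$\left(434094 + M{\left(-155 \right)}\right) \left(-378367 + K{\left(-111,677 \right)}\right) = \left(434094 + \frac{\sqrt{- 5 \sqrt{58} + 25 \left(-155\right)}}{5}\right) \left(-378367 + \sqrt{\left(-111\right)^{2} + 677^{2}}\right) = \left(434094 + \frac{\sqrt{- 5 \sqrt{58} - 3875}}{5}\right) \left(-378367 + \sqrt{12321 + 458329}\right) = \left(434094 + \frac{\sqrt{-3875 - 5 \sqrt{58}}}{5}\right) \left(-378367 + \sqrt{470650}\right) = \left(434094 + \frac{\sqrt{-3875 - 5 \sqrt{58}}}{5}\right) \left(-378367 + 5 \sqrt{18826}\right) = \left(-378367 + 5 \sqrt{18826}\right) \left(434094 + \frac{\sqrt{-3875 - 5 \sqrt{58}}}{5}\right)$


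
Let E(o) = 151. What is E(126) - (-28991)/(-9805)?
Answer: 27388/185 ≈ 148.04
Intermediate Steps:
E(126) - (-28991)/(-9805) = 151 - (-28991)/(-9805) = 151 - (-28991)*(-1)/9805 = 151 - 1*547/185 = 151 - 547/185 = 27388/185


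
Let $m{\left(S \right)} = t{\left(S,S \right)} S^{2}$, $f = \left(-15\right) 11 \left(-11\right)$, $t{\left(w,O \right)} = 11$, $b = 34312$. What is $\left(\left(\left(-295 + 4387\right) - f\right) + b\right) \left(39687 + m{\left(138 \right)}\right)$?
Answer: $9116917719$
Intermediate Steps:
$f = 1815$ ($f = \left(-165\right) \left(-11\right) = 1815$)
$m{\left(S \right)} = 11 S^{2}$
$\left(\left(\left(-295 + 4387\right) - f\right) + b\right) \left(39687 + m{\left(138 \right)}\right) = \left(\left(\left(-295 + 4387\right) - 1815\right) + 34312\right) \left(39687 + 11 \cdot 138^{2}\right) = \left(\left(4092 - 1815\right) + 34312\right) \left(39687 + 11 \cdot 19044\right) = \left(2277 + 34312\right) \left(39687 + 209484\right) = 36589 \cdot 249171 = 9116917719$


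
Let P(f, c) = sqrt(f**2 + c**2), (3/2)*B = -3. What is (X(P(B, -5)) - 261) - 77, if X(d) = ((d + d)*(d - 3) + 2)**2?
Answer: 4306 - 720*sqrt(29) ≈ 428.68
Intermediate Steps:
B = -2 (B = (2/3)*(-3) = -2)
P(f, c) = sqrt(c**2 + f**2)
X(d) = (2 + 2*d*(-3 + d))**2 (X(d) = ((2*d)*(-3 + d) + 2)**2 = (2*d*(-3 + d) + 2)**2 = (2 + 2*d*(-3 + d))**2)
(X(P(B, -5)) - 261) - 77 = (4*(1 + (sqrt((-5)**2 + (-2)**2))**2 - 3*sqrt((-5)**2 + (-2)**2))**2 - 261) - 77 = (4*(1 + (sqrt(25 + 4))**2 - 3*sqrt(25 + 4))**2 - 261) - 77 = (4*(1 + (sqrt(29))**2 - 3*sqrt(29))**2 - 261) - 77 = (4*(1 + 29 - 3*sqrt(29))**2 - 261) - 77 = (4*(30 - 3*sqrt(29))**2 - 261) - 77 = (-261 + 4*(30 - 3*sqrt(29))**2) - 77 = -338 + 4*(30 - 3*sqrt(29))**2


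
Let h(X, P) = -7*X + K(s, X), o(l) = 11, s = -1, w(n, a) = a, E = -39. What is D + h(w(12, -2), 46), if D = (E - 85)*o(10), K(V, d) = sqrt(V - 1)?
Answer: -1350 + I*sqrt(2) ≈ -1350.0 + 1.4142*I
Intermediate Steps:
K(V, d) = sqrt(-1 + V)
h(X, P) = -7*X + I*sqrt(2) (h(X, P) = -7*X + sqrt(-1 - 1) = -7*X + sqrt(-2) = -7*X + I*sqrt(2))
D = -1364 (D = (-39 - 85)*11 = -124*11 = -1364)
D + h(w(12, -2), 46) = -1364 + (-7*(-2) + I*sqrt(2)) = -1364 + (14 + I*sqrt(2)) = -1350 + I*sqrt(2)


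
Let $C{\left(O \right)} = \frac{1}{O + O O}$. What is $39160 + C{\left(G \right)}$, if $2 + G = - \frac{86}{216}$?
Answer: $\frac{1531520104}{39109} \approx 39160.0$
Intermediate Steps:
$G = - \frac{259}{108}$ ($G = -2 - \frac{86}{216} = -2 - \frac{43}{108} = - \frac{259}{108} \approx -2.3981$)
$C{\left(O \right)} = \frac{1}{O + O^{2}}$
$39160 + C{\left(G \right)} = 39160 + \frac{1}{\left(- \frac{259}{108}\right) \left(1 - \frac{259}{108}\right)} = 39160 - \frac{108}{259 \left(- \frac{151}{108}\right)} = 39160 - - \frac{11664}{39109} = 39160 + \frac{11664}{39109} = \frac{1531520104}{39109}$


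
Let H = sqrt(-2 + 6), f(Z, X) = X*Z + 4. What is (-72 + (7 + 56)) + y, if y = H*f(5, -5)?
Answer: -51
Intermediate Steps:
f(Z, X) = 4 + X*Z
H = 2 (H = sqrt(4) = 2)
y = -42 (y = 2*(4 - 5*5) = 2*(4 - 25) = 2*(-21) = -42)
(-72 + (7 + 56)) + y = (-72 + (7 + 56)) - 42 = (-72 + 63) - 42 = -9 - 42 = -51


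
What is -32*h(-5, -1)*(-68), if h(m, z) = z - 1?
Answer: -4352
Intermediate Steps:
h(m, z) = -1 + z
-32*h(-5, -1)*(-68) = -32*(-1 - 1)*(-68) = -32*(-2)*(-68) = 64*(-68) = -4352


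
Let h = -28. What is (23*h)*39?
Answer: -25116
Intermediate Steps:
(23*h)*39 = (23*(-28))*39 = -644*39 = -25116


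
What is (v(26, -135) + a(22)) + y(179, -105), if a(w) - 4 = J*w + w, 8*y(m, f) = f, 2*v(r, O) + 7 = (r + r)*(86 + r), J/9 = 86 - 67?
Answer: 53467/8 ≈ 6683.4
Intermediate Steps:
J = 171 (J = 9*(86 - 67) = 9*19 = 171)
v(r, O) = -7/2 + r*(86 + r) (v(r, O) = -7/2 + ((r + r)*(86 + r))/2 = -7/2 + ((2*r)*(86 + r))/2 = -7/2 + (2*r*(86 + r))/2 = -7/2 + r*(86 + r))
y(m, f) = f/8
a(w) = 4 + 172*w (a(w) = 4 + (171*w + w) = 4 + 172*w)
(v(26, -135) + a(22)) + y(179, -105) = ((-7/2 + 26**2 + 86*26) + (4 + 172*22)) + (1/8)*(-105) = ((-7/2 + 676 + 2236) + (4 + 3784)) - 105/8 = (5817/2 + 3788) - 105/8 = 13393/2 - 105/8 = 53467/8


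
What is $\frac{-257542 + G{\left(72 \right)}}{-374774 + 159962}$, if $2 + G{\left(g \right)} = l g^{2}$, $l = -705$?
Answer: $\frac{108674}{5967} \approx 18.212$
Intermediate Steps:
$G{\left(g \right)} = -2 - 705 g^{2}$
$\frac{-257542 + G{\left(72 \right)}}{-374774 + 159962} = \frac{-257542 - \left(2 + 705 \cdot 72^{2}\right)}{-374774 + 159962} = \frac{-257542 - 3654722}{-214812} = \left(-257542 - 3654722\right) \left(- \frac{1}{214812}\right) = \left(-3912264\right) \left(- \frac{1}{214812}\right) = \frac{108674}{5967}$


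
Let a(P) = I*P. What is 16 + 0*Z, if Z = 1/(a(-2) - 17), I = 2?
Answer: 16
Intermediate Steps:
a(P) = 2*P
Z = -1/21 (Z = 1/(2*(-2) - 17) = 1/(-4 - 17) = 1/(-21) = -1/21 ≈ -0.047619)
16 + 0*Z = 16 + 0*(-1/21) = 16 + 0 = 16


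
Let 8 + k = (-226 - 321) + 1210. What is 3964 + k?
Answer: 4619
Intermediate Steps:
k = 655 (k = -8 + ((-226 - 321) + 1210) = -8 + (-547 + 1210) = -8 + 663 = 655)
3964 + k = 3964 + 655 = 4619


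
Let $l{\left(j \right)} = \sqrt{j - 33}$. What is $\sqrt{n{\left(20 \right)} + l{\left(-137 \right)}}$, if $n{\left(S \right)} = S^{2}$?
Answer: $\sqrt{400 + i \sqrt{170}} \approx 20.003 + 0.3259 i$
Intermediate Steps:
$l{\left(j \right)} = \sqrt{-33 + j}$
$\sqrt{n{\left(20 \right)} + l{\left(-137 \right)}} = \sqrt{20^{2} + \sqrt{-33 - 137}} = \sqrt{400 + \sqrt{-170}} = \sqrt{400 + i \sqrt{170}}$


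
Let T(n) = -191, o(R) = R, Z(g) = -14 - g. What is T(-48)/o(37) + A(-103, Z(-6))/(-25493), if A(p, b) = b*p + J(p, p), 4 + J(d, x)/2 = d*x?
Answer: -153633/25493 ≈ -6.0265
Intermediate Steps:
J(d, x) = -8 + 2*d*x (J(d, x) = -8 + 2*(d*x) = -8 + 2*d*x)
A(p, b) = -8 + 2*p² + b*p (A(p, b) = b*p + (-8 + 2*p*p) = b*p + (-8 + 2*p²) = -8 + 2*p² + b*p)
T(-48)/o(37) + A(-103, Z(-6))/(-25493) = -191/37 + (-8 + 2*(-103)² + (-14 - 1*(-6))*(-103))/(-25493) = -191*1/37 + (-8 + 2*10609 + (-14 + 6)*(-103))*(-1/25493) = -191/37 + (-8 + 21218 - 8*(-103))*(-1/25493) = -191/37 + (-8 + 21218 + 824)*(-1/25493) = -191/37 + 22034*(-1/25493) = -191/37 - 22034/25493 = -153633/25493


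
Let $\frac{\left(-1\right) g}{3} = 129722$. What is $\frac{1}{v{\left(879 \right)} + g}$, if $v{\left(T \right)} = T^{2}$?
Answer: $\frac{1}{383475} \approx 2.6077 \cdot 10^{-6}$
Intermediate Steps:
$g = -389166$ ($g = \left(-3\right) 129722 = -389166$)
$\frac{1}{v{\left(879 \right)} + g} = \frac{1}{879^{2} - 389166} = \frac{1}{772641 - 389166} = \frac{1}{383475}$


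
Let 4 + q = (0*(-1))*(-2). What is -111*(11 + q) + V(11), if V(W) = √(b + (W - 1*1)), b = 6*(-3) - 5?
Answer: -777 + I*√13 ≈ -777.0 + 3.6056*I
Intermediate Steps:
b = -23 (b = -18 - 5 = -23)
V(W) = √(-24 + W) (V(W) = √(-23 + (W - 1*1)) = √(-23 + (W - 1)) = √(-23 + (-1 + W)) = √(-24 + W))
q = -4 (q = -4 + (0*(-1))*(-2) = -4 + 0*(-2) = -4 + 0 = -4)
-111*(11 + q) + V(11) = -111*(11 - 4) + √(-24 + 11) = -111*7 + √(-13) = -777 + I*√13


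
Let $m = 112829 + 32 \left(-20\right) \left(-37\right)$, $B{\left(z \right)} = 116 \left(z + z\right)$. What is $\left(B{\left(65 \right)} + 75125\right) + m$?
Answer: $226714$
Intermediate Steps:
$B{\left(z \right)} = 232 z$ ($B{\left(z \right)} = 116 \cdot 2 z = 232 z$)
$m = 136509$ ($m = 112829 - -23680 = 112829 + 23680 = 136509$)
$\left(B{\left(65 \right)} + 75125\right) + m = \left(232 \cdot 65 + 75125\right) + 136509 = \left(15080 + 75125\right) + 136509 = 90205 + 136509 = 226714$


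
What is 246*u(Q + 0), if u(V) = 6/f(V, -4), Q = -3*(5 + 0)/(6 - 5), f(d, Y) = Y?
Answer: -369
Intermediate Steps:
Q = -15 (Q = -3/(1/5) = -3/(1*(⅕)) = -3/⅕ = -3*5 = -15)
u(V) = -3/2 (u(V) = 6/(-4) = 6*(-¼) = -3/2)
246*u(Q + 0) = 246*(-3/2) = -369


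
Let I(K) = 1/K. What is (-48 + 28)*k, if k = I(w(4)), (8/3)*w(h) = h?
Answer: -40/3 ≈ -13.333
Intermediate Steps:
w(h) = 3*h/8
I(K) = 1/K
k = ⅔ (k = 1/((3/8)*4) = 1/(3/2) = ⅔ ≈ 0.66667)
(-48 + 28)*k = (-48 + 28)*(⅔) = -20*⅔ = -40/3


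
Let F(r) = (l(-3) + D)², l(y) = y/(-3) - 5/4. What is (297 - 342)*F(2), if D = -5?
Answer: -19845/16 ≈ -1240.3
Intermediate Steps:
l(y) = -5/4 - y/3 (l(y) = y*(-⅓) - 5*¼ = -y/3 - 5/4 = -5/4 - y/3)
F(r) = 441/16 (F(r) = ((-5/4 - ⅓*(-3)) - 5)² = ((-5/4 + 1) - 5)² = (-¼ - 5)² = (-21/4)² = 441/16)
(297 - 342)*F(2) = (297 - 342)*(441/16) = -45*441/16 = -19845/16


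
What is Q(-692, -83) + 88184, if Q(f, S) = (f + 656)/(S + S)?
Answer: 7319290/83 ≈ 88184.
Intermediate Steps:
Q(f, S) = (656 + f)/(2*S) (Q(f, S) = (656 + f)/((2*S)) = (656 + f)*(1/(2*S)) = (656 + f)/(2*S))
Q(-692, -83) + 88184 = (½)*(656 - 692)/(-83) + 88184 = (½)*(-1/83)*(-36) + 88184 = 18/83 + 88184 = 7319290/83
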